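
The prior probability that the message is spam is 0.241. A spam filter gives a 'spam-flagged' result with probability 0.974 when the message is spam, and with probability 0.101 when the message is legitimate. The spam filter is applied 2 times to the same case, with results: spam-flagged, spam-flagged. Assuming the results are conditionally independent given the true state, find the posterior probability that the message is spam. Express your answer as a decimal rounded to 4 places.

Let H be the event that the message is spam; start with P(H) = 0.241. P('spam-flagged'|H) = 0.974, P('spam-flagged'|¬H) = 0.101.
Update on result 1 ('spam-flagged'): P(H) ← 0.974·0.2410 / (0.974·0.2410 + 0.101·0.7590) = 0.23473/0.31139 = 0.7538.
Update on result 2 ('spam-flagged'): P(H) ← 0.974·0.7538 / (0.974·0.7538 + 0.101·0.2462) = 0.73422/0.75908 = 0.9672.

Posterior P(H) ≈ 0.9672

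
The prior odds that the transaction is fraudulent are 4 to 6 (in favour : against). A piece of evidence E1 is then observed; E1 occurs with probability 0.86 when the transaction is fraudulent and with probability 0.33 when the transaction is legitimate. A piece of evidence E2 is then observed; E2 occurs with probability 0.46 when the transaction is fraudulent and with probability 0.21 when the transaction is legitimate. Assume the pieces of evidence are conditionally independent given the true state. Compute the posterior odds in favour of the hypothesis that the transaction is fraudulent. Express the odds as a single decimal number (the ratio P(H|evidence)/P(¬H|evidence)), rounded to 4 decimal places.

Posterior odds ≈ 3.8057

Prior odds = 4/6 = 0.66667.
Likelihood ratio for E1 = 0.86/0.33 = 2.6061.
Likelihood ratio for E2 = 0.46/0.21 = 2.1905.
Posterior odds = prior odds × LR₁ × LR₂ = 3.8057.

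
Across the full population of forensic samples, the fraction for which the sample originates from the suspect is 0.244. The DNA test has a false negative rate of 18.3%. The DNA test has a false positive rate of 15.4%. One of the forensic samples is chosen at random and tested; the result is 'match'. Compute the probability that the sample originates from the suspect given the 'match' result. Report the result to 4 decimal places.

P(H | E) ≈ 0.6313

Write H for 'the sample originates from the suspect'. Prior odds H:¬H = 0.244/0.756 = 0.32275. For the 'match' outcome, the likelihood ratio is 0.817/0.154 = 5.3052.
Posterior odds = 0.32275 × 5.3052 = 1.7123, so P(H|E) = 1.7123/(1+1.7123) = 0.6313.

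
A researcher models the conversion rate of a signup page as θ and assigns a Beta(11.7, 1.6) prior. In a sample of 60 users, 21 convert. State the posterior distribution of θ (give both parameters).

Posterior: Beta(32.7, 40.6)

The binomial likelihood is conjugate to the Beta prior: with 21 successes and 39 failures, the posterior is Beta(11.7+21, 1.6+39) = Beta(32.7, 40.6).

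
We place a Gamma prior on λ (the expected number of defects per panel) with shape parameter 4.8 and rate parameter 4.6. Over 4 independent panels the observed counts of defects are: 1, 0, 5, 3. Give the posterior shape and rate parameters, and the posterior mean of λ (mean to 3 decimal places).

Total count ∑xᵢ = 9 over n = 4 panels.
Gamma is conjugate to the Poisson likelihood: posterior is Gamma(shape = 4.8+9 = 13.8, rate = 4.6+4 = 8.6).
Posterior mean = shape/rate = 13.8/8.6 = 1.605.

Posterior: Gamma(shape=13.8, rate=8.6); mean ≈ 1.605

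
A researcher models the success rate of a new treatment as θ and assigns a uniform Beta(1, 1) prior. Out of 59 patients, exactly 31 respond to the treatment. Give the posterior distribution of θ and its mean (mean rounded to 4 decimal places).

Observing 31 successes and 28 failures updates Beta(1, 1) by adding the success and failure counts to the two shape parameters: α = 1+31 = 32, β = 1+28 = 29.
E[θ | data] = 32/(32+29) = 0.5246.

Posterior: Beta(32, 29); mean ≈ 0.5246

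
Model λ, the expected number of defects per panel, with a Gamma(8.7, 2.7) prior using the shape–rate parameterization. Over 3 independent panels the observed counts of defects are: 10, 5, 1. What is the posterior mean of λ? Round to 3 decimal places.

Total count ∑xᵢ = 16 over n = 3 panels.
Gamma is conjugate to the Poisson likelihood: posterior is Gamma(shape = 8.7+16 = 24.7, rate = 2.7+3 = 5.7).
E[λ | data] = 24.7/5.7 = 4.333.

Posterior mean ≈ 4.333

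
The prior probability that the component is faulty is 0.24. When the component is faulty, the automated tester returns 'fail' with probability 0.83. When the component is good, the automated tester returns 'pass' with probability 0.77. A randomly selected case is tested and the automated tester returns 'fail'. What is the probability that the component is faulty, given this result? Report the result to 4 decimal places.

P(H | E) ≈ 0.5326

Write H for 'the component is faulty'. Prior odds H:¬H = 0.24/0.76 = 0.31579. For the 'fail' outcome, the likelihood ratio is 0.83/0.23 = 3.6087.
Posterior odds = 0.31579 × 3.6087 = 1.1396, so P(H|E) = 1.1396/(1+1.1396) = 0.5326.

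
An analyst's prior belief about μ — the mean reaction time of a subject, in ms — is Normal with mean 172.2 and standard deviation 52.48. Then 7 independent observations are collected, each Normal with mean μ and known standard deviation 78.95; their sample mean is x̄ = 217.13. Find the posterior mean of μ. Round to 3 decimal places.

Posterior mean ≈ 206.153

Prior precision 1/τ₀² = 1/52.48² = 0.00036309; data precision n/σ² = 7/78.95² = 0.00112304.
Posterior precision = 0.00036309 + 0.00112304 = 0.00148612.
Posterior mean = (0.00036309·172.2 + 0.00112304·217.13) / 0.00148612 = 206.153.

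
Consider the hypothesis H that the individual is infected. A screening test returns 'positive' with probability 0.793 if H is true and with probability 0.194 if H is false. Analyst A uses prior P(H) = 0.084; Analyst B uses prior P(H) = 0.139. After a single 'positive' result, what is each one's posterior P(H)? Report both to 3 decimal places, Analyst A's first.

The likelihood ratio for a 'positive' result is 0.793/0.194 = 4.0876.
Analyst A: prior odds 0.084/0.916 = 0.091703; posterior odds 0.37485; posterior probability 0.273.
Analyst B: prior odds 0.139/0.861 = 0.16144; posterior odds 0.65991; posterior probability 0.398.

Analyst A: 0.273; Analyst B: 0.398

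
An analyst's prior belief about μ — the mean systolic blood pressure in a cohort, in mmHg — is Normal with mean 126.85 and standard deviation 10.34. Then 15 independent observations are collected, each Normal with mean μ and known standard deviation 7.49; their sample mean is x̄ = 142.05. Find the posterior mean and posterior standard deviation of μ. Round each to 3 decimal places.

Prior precision 1/τ₀² = 1/10.34² = 0.00935317; data precision n/σ² = 15/7.49² = 0.267379.
Posterior precision = 0.00935317 + 0.267379 = 0.276732, giving posterior SD = 1/√0.276732 = 1.901.
Posterior mean = (0.00935317·126.85 + 0.267379·142.05) / 0.276732 = 141.536.

Posterior mean ≈ 141.536; posterior SD ≈ 1.901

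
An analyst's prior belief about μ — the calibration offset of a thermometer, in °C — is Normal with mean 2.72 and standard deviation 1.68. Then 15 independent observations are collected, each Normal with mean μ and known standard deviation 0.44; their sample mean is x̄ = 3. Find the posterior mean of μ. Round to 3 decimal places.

Posterior mean ≈ 2.999

Prior precision 1/τ₀² = 1/1.68² = 0.354308; data precision n/σ² = 15/0.44² = 77.4793.
Posterior precision = 0.354308 + 77.4793 = 77.8336.
Posterior mean = (0.354308·2.72 + 77.4793·3) / 77.8336 = 2.999.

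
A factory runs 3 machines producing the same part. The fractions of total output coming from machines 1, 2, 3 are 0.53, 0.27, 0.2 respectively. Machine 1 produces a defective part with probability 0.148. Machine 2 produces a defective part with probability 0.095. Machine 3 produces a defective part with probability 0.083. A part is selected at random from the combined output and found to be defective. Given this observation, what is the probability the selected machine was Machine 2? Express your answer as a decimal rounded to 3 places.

Tabulate prior·likelihood by source: [1] prior 0.53, lik 0.148, product 0.07844; [2] prior 0.27, lik 0.095, product 0.02565; [3] prior 0.2, lik 0.083, product 0.01660.
Normalizing constant = 0.12069; the posterior for Machine 2 is its product over the sum, 0.02565/0.12069 = 0.213.

Posterior probability ≈ 0.213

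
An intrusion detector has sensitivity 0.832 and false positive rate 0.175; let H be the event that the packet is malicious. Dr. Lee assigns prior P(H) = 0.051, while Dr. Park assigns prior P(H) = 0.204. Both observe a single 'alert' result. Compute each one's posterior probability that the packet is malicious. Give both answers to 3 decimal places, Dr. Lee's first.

The likelihood ratio for an 'alert' result is 0.832/0.175 = 4.7543.
Dr. Lee: prior odds 0.051/0.949 = 0.053741; posterior odds 0.25550; posterior probability 0.204.
Dr. Park: prior odds 0.204/0.796 = 0.25628; posterior odds 1.2184; posterior probability 0.549.

Dr. Lee: 0.204; Dr. Park: 0.549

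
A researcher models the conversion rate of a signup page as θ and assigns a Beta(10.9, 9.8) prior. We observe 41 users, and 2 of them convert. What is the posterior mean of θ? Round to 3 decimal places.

Posterior mean ≈ 0.209

Observing 2 successes and 39 failures updates Beta(10.9, 9.8) by adding the success and failure counts to the two shape parameters: α = 10.9+2 = 12.9, β = 9.8+39 = 48.8.
Posterior mean = α/(α+β) = 12.9/61.7 = 0.209.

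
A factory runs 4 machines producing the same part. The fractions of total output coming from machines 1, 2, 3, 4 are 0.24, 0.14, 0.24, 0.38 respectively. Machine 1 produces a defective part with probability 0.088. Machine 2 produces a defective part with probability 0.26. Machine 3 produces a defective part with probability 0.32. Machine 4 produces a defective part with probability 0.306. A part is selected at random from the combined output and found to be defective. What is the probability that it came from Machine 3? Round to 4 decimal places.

Posterior probability ≈ 0.3065

P(defective|M1) = 0.088; P(defective|M2) = 0.26; P(defective|M3) = 0.32; P(defective|M4) = 0.306.
Prior × likelihood for each source: 0.24·0.088=0.02112, 0.14·0.26=0.03640, 0.24·0.32=0.07680, 0.38·0.306=0.1163. Summing gives P(defective) = 0.25060.
P(Machine 3 | defective) = 0.07680 / 0.25060 = 0.3065.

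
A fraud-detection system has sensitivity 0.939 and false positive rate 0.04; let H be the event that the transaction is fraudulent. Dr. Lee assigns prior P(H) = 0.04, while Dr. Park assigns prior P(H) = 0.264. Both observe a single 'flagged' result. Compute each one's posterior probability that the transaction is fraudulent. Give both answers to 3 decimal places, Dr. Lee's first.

P('+'|H) = 0.939, P('+'|¬H) = 0.04.
Dr. Lee: numerator 0.939·0.04 = 0.037560; evidence = 0.037560+0.04·0.96 = 0.075960; posterior = 0.494.
Dr. Park: numerator 0.939·0.264 = 0.24790; evidence = 0.24790+0.04·0.736 = 0.27734; posterior = 0.894.

Dr. Lee: 0.494; Dr. Park: 0.894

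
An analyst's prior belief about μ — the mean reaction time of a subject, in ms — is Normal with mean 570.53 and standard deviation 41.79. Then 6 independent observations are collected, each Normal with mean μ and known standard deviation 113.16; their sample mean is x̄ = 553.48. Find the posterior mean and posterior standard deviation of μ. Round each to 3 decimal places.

With known σ, the Normal prior is conjugate. Weight on the data is w = (n/σ²)/(n/σ² + 1/τ₀²) = 0.00046856/(0.00046856+0.00057261) = 0.45003.
Posterior mean = w·x̄ + (1−w)·μ₀ = 0.45003·553.48 + 0.54997·570.53 = 562.857. Posterior variance = 1/(0.00046856+0.00057261) = 960.462, so SD = 30.991.

Posterior mean ≈ 562.857; posterior SD ≈ 30.991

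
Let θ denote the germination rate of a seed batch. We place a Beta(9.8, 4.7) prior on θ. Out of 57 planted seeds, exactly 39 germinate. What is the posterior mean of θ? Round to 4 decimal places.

Posterior mean ≈ 0.6825

The binomial likelihood is conjugate to the Beta prior: with 39 successes and 18 failures, the posterior is Beta(9.8+39, 4.7+18) = Beta(48.8, 22.7).
E[θ | data] = 48.8/(48.8+22.7) = 0.6825.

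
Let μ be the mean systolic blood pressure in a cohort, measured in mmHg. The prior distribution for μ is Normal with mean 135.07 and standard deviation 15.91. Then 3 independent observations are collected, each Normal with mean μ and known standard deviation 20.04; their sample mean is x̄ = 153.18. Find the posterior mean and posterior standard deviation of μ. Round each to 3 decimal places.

Prior precision 1/τ₀² = 1/15.91² = 0.00395057; data precision n/σ² = 3/20.04² = 0.00747009.
Posterior precision = 0.00395057 + 0.00747009 = 0.0114207, giving posterior SD = 1/√0.0114207 = 9.357.
Posterior mean = (0.00395057·135.07 + 0.00747009·153.18) / 0.0114207 = 146.915.

Posterior mean ≈ 146.915; posterior SD ≈ 9.357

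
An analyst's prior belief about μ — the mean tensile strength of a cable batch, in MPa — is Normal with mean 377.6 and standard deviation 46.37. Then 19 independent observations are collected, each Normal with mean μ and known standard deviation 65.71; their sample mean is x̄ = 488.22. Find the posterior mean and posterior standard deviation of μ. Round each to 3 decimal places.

Posterior mean ≈ 477.646; posterior SD ≈ 14.336

Prior precision 1/τ₀² = 1/46.37² = 0.00046508; data precision n/σ² = 19/65.71² = 0.00440038.
Posterior precision = 0.00046508 + 0.00440038 = 0.00486546, giving posterior SD = 1/√0.00486546 = 14.336.
Posterior mean = (0.00046508·377.6 + 0.00440038·488.22) / 0.00486546 = 477.646.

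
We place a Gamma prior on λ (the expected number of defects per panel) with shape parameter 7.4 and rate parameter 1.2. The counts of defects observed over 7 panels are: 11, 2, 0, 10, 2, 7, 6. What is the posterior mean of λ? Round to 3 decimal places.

Total count ∑xᵢ = 38 over n = 7 panels.
Gamma is conjugate to the Poisson likelihood: posterior is Gamma(shape = 7.4+38 = 45.4, rate = 1.2+7 = 8.2).
Posterior mean = shape/rate = 45.4/8.2 = 5.537.

Posterior mean ≈ 5.537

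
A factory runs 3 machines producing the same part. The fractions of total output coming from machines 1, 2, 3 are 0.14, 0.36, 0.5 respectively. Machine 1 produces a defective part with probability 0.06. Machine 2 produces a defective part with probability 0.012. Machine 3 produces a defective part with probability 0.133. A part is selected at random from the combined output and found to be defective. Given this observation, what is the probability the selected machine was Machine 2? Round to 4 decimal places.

P(defective|M1) = 0.06; P(defective|M2) = 0.012; P(defective|M3) = 0.133.
Prior × likelihood for each source: 0.14·0.06=0.008400, 0.36·0.012=0.004320, 0.5·0.133=0.06650. Summing gives P(defective) = 0.079220.
P(Machine 2 | defective) = 0.004320 / 0.079220 = 0.0545.

Posterior probability ≈ 0.0545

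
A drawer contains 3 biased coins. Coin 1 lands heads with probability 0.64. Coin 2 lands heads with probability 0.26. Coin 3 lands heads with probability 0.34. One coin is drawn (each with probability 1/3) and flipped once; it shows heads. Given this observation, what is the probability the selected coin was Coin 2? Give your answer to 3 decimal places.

Posterior probability ≈ 0.210

P(heads|C1) = 0.64; P(heads|C2) = 0.26; P(heads|C3) = 0.34.
Prior × likelihood for each source: 0.333333·0.64=0.2133, 0.333333·0.26=0.08667, 0.333333·0.34=0.1133. Summing gives P(heads) = 0.41333.
P(Coin 2 | heads) = 0.08667 / 0.41333 = 0.210.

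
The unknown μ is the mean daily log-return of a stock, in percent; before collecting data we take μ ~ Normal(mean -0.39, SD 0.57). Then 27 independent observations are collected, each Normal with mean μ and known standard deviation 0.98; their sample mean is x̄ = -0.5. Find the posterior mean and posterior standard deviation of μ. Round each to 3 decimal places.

Prior precision 1/τ₀² = 1/0.57² = 3.07787; data precision n/σ² = 27/0.98² = 28.1133.
Posterior precision = 3.07787 + 28.1133 = 31.1912, giving posterior SD = 1/√31.1912 = 0.179.
Posterior mean = (3.07787·-0.39 + 28.1133·-0.5) / 31.1912 = -0.489.

Posterior mean ≈ -0.489; posterior SD ≈ 0.179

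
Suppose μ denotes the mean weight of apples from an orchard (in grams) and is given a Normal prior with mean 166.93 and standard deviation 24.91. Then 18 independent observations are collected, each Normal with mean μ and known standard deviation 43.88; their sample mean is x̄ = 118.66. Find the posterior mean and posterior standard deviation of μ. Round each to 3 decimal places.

Prior precision 1/τ₀² = 1/24.91² = 0.00161158; data precision n/σ² = 18/43.88² = 0.00934844.
Posterior precision = 0.00161158 + 0.00934844 = 0.0109600, giving posterior SD = 1/√0.0109600 = 9.552.
Posterior mean = (0.00161158·166.93 + 0.00934844·118.66) / 0.0109600 = 125.758.

Posterior mean ≈ 125.758; posterior SD ≈ 9.552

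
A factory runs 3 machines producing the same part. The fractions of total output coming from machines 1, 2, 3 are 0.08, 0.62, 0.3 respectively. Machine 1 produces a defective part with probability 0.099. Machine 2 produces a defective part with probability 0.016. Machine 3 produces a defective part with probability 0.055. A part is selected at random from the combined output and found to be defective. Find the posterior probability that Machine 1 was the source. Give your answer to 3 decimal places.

Posterior probability ≈ 0.231

Tabulate prior·likelihood by source: [1] prior 0.08, lik 0.099, product 0.007920; [2] prior 0.62, lik 0.016, product 0.009920; [3] prior 0.3, lik 0.055, product 0.01650.
Normalizing constant = 0.034340; the posterior for Machine 1 is its product over the sum, 0.007920/0.034340 = 0.231.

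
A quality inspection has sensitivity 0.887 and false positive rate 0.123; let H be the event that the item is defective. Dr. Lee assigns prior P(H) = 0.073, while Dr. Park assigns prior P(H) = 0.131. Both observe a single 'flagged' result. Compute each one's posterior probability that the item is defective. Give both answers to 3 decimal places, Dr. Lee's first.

The likelihood ratio for a 'flagged' result is 0.887/0.123 = 7.2114.
Dr. Lee: prior odds 0.073/0.927 = 0.078749; posterior odds 0.56789; posterior probability 0.362.
Dr. Park: prior odds 0.131/0.869 = 0.15075; posterior odds 1.0871; posterior probability 0.521.

Dr. Lee: 0.362; Dr. Park: 0.521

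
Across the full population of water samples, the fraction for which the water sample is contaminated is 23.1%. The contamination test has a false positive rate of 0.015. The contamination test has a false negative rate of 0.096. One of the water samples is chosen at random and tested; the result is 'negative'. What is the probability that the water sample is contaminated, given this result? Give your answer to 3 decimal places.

Let H be the event that the water sample is contaminated. P(H) = 0.231, so P(¬H) = 0.769. With E the 'negative' result, P(E|H) = 0.096 and P(E|¬H) = 0.985.
P(E) = 0.096·0.231 + 0.985·0.769 = 0.022176 + 0.75747 = 0.77964.
By Bayes' theorem, P(H|E) = 0.022176 / 0.77964 = 0.028.

P(H | E) ≈ 0.028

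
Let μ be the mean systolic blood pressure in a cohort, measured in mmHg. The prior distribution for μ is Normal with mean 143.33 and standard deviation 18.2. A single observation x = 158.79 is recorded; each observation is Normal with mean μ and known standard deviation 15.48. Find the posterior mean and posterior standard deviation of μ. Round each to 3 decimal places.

Posterior mean ≈ 152.300; posterior SD ≈ 11.792

Prior precision 1/τ₀² = 1/18.2² = 0.00301896; data precision n/σ² = 1/15.48² = 0.00417309.
Posterior precision = 0.00301896 + 0.00417309 = 0.00719205, giving posterior SD = 1/√0.00719205 = 11.792.
Posterior mean = (0.00301896·143.33 + 0.00417309·158.79) / 0.00719205 = 152.300.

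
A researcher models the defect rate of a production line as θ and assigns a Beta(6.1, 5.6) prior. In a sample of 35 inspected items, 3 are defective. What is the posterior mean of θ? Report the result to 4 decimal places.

The binomial likelihood is conjugate to the Beta prior: with 3 successes and 32 failures, the posterior is Beta(6.1+3, 5.6+32) = Beta(9.1, 37.6).
Posterior mean = α/(α+β) = 9.1/46.7 = 0.1949.

Posterior mean ≈ 0.1949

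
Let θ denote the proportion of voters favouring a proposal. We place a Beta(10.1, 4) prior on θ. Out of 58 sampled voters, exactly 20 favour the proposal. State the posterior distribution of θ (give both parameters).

The binomial likelihood is conjugate to the Beta prior: with 20 successes and 38 failures, the posterior is Beta(10.1+20, 4+38) = Beta(30.1, 42).

Posterior: Beta(30.1, 42)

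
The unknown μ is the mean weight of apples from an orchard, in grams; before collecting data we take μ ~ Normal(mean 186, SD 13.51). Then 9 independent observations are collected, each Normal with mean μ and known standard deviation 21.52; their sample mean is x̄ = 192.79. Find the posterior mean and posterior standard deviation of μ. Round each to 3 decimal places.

With known σ, the Normal prior is conjugate. Weight on the data is w = (n/σ²)/(n/σ² + 1/τ₀²) = 0.0194338/(0.0194338+0.00547885) = 0.78008.
Posterior mean = w·x̄ + (1−w)·μ₀ = 0.78008·192.79 + 0.21992·186 = 191.297. Posterior variance = 1/(0.0194338+0.00547885) = 40.1402, so SD = 6.336.

Posterior mean ≈ 191.297; posterior SD ≈ 6.336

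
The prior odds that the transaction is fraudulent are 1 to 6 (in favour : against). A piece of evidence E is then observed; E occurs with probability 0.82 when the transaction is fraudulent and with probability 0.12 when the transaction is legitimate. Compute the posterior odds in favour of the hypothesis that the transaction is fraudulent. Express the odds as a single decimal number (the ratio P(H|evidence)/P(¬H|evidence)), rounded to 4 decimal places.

Posterior odds ≈ 1.1389

Prior odds = 1/6 = 0.16667.
Likelihood ratio for E = 0.82/0.12 = 6.8333.
Posterior odds = prior odds × LR = 1.1389.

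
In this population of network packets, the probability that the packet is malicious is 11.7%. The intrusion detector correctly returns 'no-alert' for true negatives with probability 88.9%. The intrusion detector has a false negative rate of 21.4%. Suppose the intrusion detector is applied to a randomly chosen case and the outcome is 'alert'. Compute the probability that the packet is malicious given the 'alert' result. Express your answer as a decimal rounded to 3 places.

P(H | E) ≈ 0.484

Write H for 'the packet is malicious'. Prior odds H:¬H = 0.117/0.883 = 0.13250. For the 'alert' outcome, the likelihood ratio is 0.786/0.111 = 7.0811.
Posterior odds = 0.13250 × 7.0811 = 0.93826, so P(H|E) = 0.93826/(1+0.93826) = 0.484.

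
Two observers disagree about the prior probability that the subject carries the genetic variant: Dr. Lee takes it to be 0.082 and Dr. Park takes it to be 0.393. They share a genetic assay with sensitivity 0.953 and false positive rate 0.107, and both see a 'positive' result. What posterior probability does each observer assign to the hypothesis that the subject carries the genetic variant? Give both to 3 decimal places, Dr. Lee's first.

Dr. Lee: 0.443; Dr. Park: 0.852

The likelihood ratio for a 'positive' result is 0.953/0.107 = 8.9065.
Dr. Lee: prior odds 0.082/0.918 = 0.089325; posterior odds 0.79557; posterior probability 0.443.
Dr. Park: prior odds 0.393/0.607 = 0.64745; posterior odds 5.7665; posterior probability 0.852.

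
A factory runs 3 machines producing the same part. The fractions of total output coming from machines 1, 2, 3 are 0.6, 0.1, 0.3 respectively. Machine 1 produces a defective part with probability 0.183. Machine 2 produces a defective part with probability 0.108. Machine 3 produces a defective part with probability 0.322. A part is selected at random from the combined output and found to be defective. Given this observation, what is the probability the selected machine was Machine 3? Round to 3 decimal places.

P(defective|M1) = 0.183; P(defective|M2) = 0.108; P(defective|M3) = 0.322.
Prior × likelihood for each source: 0.6·0.183=0.1098, 0.1·0.108=0.01080, 0.3·0.322=0.09660. Summing gives P(defective) = 0.21720.
P(Machine 3 | defective) = 0.09660 / 0.21720 = 0.445.

Posterior probability ≈ 0.445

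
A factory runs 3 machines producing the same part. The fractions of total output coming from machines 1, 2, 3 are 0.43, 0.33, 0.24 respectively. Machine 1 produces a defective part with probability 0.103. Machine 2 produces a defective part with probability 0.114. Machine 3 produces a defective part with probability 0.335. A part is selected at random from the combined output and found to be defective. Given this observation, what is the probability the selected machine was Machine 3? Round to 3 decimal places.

Posterior probability ≈ 0.495

P(defective|M1) = 0.103; P(defective|M2) = 0.114; P(defective|M3) = 0.335.
Prior × likelihood for each source: 0.43·0.103=0.04429, 0.33·0.114=0.03762, 0.24·0.335=0.08040. Summing gives P(defective) = 0.16231.
P(Machine 3 | defective) = 0.08040 / 0.16231 = 0.495.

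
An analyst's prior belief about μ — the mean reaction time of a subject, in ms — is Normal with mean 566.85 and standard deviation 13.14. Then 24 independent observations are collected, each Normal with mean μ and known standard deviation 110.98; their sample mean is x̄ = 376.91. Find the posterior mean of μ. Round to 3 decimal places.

Prior precision 1/τ₀² = 1/13.14² = 0.00579174; data precision n/σ² = 24/110.98² = 0.00194860.
Posterior precision = 0.00579174 + 0.00194860 = 0.00774034.
Posterior mean = (0.00579174·566.85 + 0.00194860·376.91) / 0.00774034 = 519.033.

Posterior mean ≈ 519.033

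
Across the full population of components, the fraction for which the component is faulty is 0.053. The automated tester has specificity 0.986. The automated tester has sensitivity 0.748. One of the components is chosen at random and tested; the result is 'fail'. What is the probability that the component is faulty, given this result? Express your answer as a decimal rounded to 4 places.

P(H | E) ≈ 0.7494

Write H for 'the component is faulty'. Prior odds H:¬H = 0.053/0.947 = 0.055966. For the 'fail' outcome, the likelihood ratio is 0.748/0.014 = 53.429.
Posterior odds = 0.055966 × 53.429 = 2.9902, so P(H|E) = 2.9902/(1+2.9902) = 0.7494.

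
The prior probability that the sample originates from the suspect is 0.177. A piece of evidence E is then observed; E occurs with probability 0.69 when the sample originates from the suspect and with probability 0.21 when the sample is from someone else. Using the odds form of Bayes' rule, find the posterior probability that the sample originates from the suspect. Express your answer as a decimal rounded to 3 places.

Posterior probability ≈ 0.414

Prior odds = 0.177/(1−0.177) = 0.21507. In log-odds, ln(0.21507) = -1.5368.
Add log likelihood ratio: ln(3.2857) = 1.1896.
Posterior log-odds = -0.34722, so posterior odds = exp(-0.34722) = 0.70665. Converting, P(H|E) = 0.70665/1.7066 = 0.414.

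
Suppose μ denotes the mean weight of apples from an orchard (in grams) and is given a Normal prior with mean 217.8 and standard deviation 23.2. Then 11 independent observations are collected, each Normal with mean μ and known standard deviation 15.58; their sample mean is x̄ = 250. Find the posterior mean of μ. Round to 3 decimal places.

Posterior mean ≈ 248.732

Prior precision 1/τ₀² = 1/23.2² = 0.00185791; data precision n/σ² = 11/15.58² = 0.0453166.
Posterior precision = 0.00185791 + 0.0453166 = 0.0471746.
Posterior mean = (0.00185791·217.8 + 0.0453166·250) / 0.0471746 = 248.732.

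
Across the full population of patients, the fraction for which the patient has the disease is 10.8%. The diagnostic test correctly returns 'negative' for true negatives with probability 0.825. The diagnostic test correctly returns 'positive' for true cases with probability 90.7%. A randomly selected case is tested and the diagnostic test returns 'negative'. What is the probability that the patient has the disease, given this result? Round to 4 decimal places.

Write H for 'the patient has the disease'. Prior odds H:¬H = 0.108/0.892 = 0.12108. For the 'negative' outcome, the likelihood ratio is 0.093/0.825 = 0.11273.
Posterior odds = 0.12108 × 0.11273 = 0.013649, so P(H|E) = 0.013649/(1+0.013649) = 0.0135.

P(H | E) ≈ 0.0135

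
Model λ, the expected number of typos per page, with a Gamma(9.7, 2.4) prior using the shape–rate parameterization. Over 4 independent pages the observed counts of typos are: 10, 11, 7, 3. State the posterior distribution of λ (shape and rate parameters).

Total count ∑xᵢ = 31 over n = 4 pages.
Gamma is conjugate to the Poisson likelihood: posterior is Gamma(shape = 9.7+31 = 40.7, rate = 2.4+4 = 6.4).

Posterior: Gamma(shape=40.7, rate=6.4)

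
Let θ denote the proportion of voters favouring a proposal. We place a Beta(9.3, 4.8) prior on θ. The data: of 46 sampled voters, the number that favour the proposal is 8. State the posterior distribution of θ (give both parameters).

Posterior: Beta(17.3, 42.8)

The binomial likelihood is conjugate to the Beta prior: with 8 successes and 38 failures, the posterior is Beta(9.3+8, 4.8+38) = Beta(17.3, 42.8).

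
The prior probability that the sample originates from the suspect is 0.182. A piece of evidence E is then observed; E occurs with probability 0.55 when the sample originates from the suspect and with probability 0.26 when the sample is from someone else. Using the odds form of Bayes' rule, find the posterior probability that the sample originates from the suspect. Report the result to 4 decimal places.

Posterior probability ≈ 0.3200

Prior odds = 0.182/(1−0.182) = 0.22249. In log-odds, ln(0.22249) = -1.5029.
Add log likelihood ratio: ln(2.1154) = 0.74924.
Posterior log-odds = -0.75362, so posterior odds = exp(-0.75362) = 0.47066. Converting, P(H|E) = 0.47066/1.4707 = 0.3200.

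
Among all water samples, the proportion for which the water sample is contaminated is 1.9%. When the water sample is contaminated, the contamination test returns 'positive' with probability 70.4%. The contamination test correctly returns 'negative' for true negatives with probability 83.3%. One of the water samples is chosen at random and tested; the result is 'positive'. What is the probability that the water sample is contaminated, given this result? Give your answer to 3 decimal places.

P(H | E) ≈ 0.075

Write H for 'the water sample is contaminated'. Prior odds H:¬H = 0.019/0.981 = 0.019368. For the 'positive' outcome, the likelihood ratio is 0.704/0.167 = 4.2156.
Posterior odds = 0.019368 × 4.2156 = 0.081647, so P(H|E) = 0.081647/(1+0.081647) = 0.075.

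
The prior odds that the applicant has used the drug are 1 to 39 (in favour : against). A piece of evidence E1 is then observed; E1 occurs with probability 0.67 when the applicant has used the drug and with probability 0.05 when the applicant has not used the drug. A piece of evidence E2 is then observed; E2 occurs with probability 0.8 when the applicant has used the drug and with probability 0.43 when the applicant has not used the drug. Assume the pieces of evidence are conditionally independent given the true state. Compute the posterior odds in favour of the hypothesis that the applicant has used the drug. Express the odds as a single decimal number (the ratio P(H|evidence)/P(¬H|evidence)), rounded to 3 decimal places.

Posterior odds ≈ 0.639

Prior odds = 1/39 = 0.025641.
Likelihood ratio for E1 = 0.67/0.05 = 13.400.
Likelihood ratio for E2 = 0.8/0.43 = 1.8605.
Posterior odds = prior odds × LR₁ × LR₂ = 0.63924.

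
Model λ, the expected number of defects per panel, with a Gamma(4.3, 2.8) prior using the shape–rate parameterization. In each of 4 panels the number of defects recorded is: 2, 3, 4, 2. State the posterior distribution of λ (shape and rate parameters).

The Poisson likelihood adds the total count to the shape and the number of exposure periods to the rate. Here ∑xᵢ = 11 and n = 4, so shape 4.3→15.3 and rate 2.8→6.8.

Posterior: Gamma(shape=15.3, rate=6.8)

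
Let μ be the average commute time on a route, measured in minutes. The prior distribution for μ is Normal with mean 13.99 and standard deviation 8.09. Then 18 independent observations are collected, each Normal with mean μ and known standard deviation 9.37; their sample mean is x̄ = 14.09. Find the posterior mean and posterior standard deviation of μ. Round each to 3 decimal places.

Posterior mean ≈ 14.083; posterior SD ≈ 2.131

With known σ, the Normal prior is conjugate. Weight on the data is w = (n/σ²)/(n/σ² + 1/τ₀²) = 0.205019/(0.205019+0.0152793) = 0.93064.
Posterior mean = w·x̄ + (1−w)·μ₀ = 0.93064·14.09 + 0.069357·13.99 = 14.083. Posterior variance = 1/(0.205019+0.0152793) = 4.53931, so SD = 2.131.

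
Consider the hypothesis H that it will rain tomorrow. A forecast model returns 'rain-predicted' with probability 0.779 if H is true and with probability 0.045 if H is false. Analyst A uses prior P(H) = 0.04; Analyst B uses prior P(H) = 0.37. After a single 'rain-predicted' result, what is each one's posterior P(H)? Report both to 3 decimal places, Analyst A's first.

The likelihood ratio for a 'rain-predicted' result is 0.779/0.045 = 17.311.
Analyst A: prior odds 0.04/0.96 = 0.041667; posterior odds 0.72130; posterior probability 0.419.
Analyst B: prior odds 0.37/0.63 = 0.58730; posterior odds 10.167; posterior probability 0.910.

Analyst A: 0.419; Analyst B: 0.910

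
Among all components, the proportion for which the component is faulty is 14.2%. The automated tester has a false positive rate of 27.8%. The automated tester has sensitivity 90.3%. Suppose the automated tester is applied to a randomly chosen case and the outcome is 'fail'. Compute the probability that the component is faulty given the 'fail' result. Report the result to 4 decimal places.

Let H be the event that the component is faulty. P(H) = 0.142, so P(¬H) = 0.858. With E the 'fail' result, P(E|H) = 0.903 and P(E|¬H) = 0.278.
P(E) = 0.903·0.142 + 0.278·0.858 = 0.12823 + 0.23852 = 0.36675.
By Bayes' theorem, P(H|E) = 0.12823 / 0.36675 = 0.3496.

P(H | E) ≈ 0.3496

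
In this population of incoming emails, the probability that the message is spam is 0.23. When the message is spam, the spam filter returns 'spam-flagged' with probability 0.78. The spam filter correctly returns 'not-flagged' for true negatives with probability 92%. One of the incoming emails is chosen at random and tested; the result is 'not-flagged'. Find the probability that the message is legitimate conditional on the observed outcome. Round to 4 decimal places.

P(¬H | E) ≈ 0.9333

Write H for 'the message is spam'. Prior odds H:¬H = 0.23/0.77 = 0.29870. For the 'not-flagged' outcome, the likelihood ratio is 0.22/0.92 = 0.23913.
Posterior odds = 0.29870 × 0.23913 = 0.071429, so P(H|E) = 0.071429/(1+0.071429) = 0.0667. Then P(¬H|E) = 1 − 0.0667 = 0.9333.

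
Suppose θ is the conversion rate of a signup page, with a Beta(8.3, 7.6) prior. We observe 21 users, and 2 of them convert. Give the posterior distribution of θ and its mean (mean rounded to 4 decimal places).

Posterior: Beta(10.3, 26.6); mean ≈ 0.2791

Observing 2 successes and 19 failures updates Beta(8.3, 7.6) by adding the success and failure counts to the two shape parameters: α = 8.3+2 = 10.3, β = 7.6+19 = 26.6.
Posterior mean = α/(α+β) = 10.3/36.9 = 0.2791.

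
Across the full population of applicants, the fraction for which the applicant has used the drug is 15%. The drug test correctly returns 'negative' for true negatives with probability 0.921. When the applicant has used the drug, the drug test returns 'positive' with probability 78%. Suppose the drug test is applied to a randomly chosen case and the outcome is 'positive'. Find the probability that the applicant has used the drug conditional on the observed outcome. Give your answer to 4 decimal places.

Write H for 'the applicant has used the drug'. Prior odds H:¬H = 0.15/0.85 = 0.17647. For the 'positive' outcome, the likelihood ratio is 0.78/0.079 = 9.8734.
Posterior odds = 0.17647 × 9.8734 = 1.7424, so P(H|E) = 1.7424/(1+1.7424) = 0.6354.

P(H | E) ≈ 0.6354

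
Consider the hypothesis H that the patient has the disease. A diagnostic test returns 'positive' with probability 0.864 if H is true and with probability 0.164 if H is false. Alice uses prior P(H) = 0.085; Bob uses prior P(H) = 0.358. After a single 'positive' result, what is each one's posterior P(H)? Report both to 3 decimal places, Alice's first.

The likelihood ratio for a 'positive' result is 0.864/0.164 = 5.2683.
Alice: prior odds 0.085/0.915 = 0.092896; posterior odds 0.48940; posterior probability 0.329.
Bob: prior odds 0.358/0.642 = 0.55763; posterior odds 2.9378; posterior probability 0.746.

Alice: 0.329; Bob: 0.746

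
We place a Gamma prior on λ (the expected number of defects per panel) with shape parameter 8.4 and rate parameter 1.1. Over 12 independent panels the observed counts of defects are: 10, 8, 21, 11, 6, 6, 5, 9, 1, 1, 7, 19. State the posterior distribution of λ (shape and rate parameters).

Posterior: Gamma(shape=112.4, rate=13.1)

Total count ∑xᵢ = 104 over n = 12 panels.
Gamma is conjugate to the Poisson likelihood: posterior is Gamma(shape = 8.4+104 = 112.4, rate = 1.1+12 = 13.1).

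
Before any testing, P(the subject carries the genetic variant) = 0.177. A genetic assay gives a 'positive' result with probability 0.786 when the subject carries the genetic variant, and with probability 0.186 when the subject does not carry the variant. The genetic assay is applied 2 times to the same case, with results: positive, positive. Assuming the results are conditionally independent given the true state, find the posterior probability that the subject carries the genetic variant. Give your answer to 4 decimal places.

Posterior P(H) ≈ 0.7934

With H the event that the subject carries the genetic variant, the joint likelihood of the observed sequence is P(data|H) = 0.786·0.786 = 0.61780 and P(data|¬H) = 0.186·0.186 = 0.034596.
Bayes: P(H|data) = 0.177·0.61780 / (0.177·0.61780 + 0.823·0.034596) = 0.10935/0.13782 = 0.7934.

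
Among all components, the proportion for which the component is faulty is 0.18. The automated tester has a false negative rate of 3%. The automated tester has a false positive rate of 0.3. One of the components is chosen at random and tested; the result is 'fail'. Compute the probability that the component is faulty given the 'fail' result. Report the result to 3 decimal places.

P(H | E) ≈ 0.415

Write H for 'the component is faulty'. Prior odds H:¬H = 0.18/0.82 = 0.21951. For the 'fail' outcome, the likelihood ratio is 0.97/0.3 = 3.2333.
Posterior odds = 0.21951 × 3.2333 = 0.70976, so P(H|E) = 0.70976/(1+0.70976) = 0.415.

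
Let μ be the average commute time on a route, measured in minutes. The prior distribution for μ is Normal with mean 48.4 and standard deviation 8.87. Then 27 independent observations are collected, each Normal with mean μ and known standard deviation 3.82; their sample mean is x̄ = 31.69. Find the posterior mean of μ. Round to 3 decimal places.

Prior precision 1/τ₀² = 1/8.87² = 0.0127102; data precision n/σ² = 27/3.82² = 1.85028.
Posterior precision = 0.0127102 + 1.85028 = 1.86299.
Posterior mean = (0.0127102·48.4 + 1.85028·31.69) / 1.86299 = 31.804.

Posterior mean ≈ 31.804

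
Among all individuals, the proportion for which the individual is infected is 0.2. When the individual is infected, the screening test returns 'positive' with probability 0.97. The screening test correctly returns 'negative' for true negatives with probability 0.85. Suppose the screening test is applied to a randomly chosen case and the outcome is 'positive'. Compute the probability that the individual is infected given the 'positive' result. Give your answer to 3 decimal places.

Write H for 'the individual is infected'. Prior odds H:¬H = 0.2/0.8 = 0.25000. For the 'positive' outcome, the likelihood ratio is 0.97/0.15 = 6.4667.
Posterior odds = 0.25000 × 6.4667 = 1.6167, so P(H|E) = 1.6167/(1+1.6167) = 0.618.

P(H | E) ≈ 0.618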